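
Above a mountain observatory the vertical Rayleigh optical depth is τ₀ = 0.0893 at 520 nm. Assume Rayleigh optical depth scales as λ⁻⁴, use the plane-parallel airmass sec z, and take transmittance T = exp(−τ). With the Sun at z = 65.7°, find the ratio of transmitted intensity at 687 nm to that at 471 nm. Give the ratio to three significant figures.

Airmass: sec 65.7° = 2.4300.
τ(687 nm) = 0.0893 × (520/687)⁴ × 2.4300 = 0.0893 × 0.3282 × 2.4300 = 0.0712.
τ(471 nm) = 0.0893 × (520/471)⁴ × 2.4300 = 0.0893 × 1.4857 × 2.4300 = 0.3224.
T(687)/T(471) = exp(τ_B − τ_A) = exp(0.2512) = 1.2855.

1.29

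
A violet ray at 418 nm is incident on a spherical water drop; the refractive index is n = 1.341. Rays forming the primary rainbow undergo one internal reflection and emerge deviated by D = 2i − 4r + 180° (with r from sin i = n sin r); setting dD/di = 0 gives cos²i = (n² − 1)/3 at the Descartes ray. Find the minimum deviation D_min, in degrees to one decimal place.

139.1°

cos²i = (1.79828 − 1)/3 = 0.26609; i = arccos(0.51584) = 58.946°.
sin r = sin 58.946°/1.341 = 0.63884; r = 39.705°.
D_min = 2·58.946° − 4·39.705° + 180° = 139.071°.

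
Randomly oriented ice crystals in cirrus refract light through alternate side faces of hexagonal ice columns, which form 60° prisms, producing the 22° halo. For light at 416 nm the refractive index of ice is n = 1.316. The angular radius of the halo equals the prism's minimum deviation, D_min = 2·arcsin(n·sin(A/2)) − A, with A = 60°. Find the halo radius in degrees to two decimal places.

22.30°

n·sin(A/2) = 1.316 × sin 30° = 1.316 × 0.5000 = 0.6580.
D_min = 2·arcsin(0.6580) − 60° = 2 × 41.148° − 60° = 22.295°.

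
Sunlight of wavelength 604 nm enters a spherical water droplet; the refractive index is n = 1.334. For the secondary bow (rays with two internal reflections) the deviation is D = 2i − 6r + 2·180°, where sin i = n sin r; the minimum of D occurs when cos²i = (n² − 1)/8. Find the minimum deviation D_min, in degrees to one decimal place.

231.2°

cos²i = (1.77956 − 1)/8 = 0.09744; i = arccos(0.31216) = 71.810°.
sin r = sin 71.810°/1.334 = 0.71217; r = 45.411°.
D_min = 2·71.810° − 6·45.411° + 360° = 231.153°.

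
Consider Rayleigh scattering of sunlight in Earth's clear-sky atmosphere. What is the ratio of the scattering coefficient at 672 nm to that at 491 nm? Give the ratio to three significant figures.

0.285

Rayleigh scattering ∝ λ⁻⁴, so the ratio of coefficients is the inverse fourth power of the wavelength ratio.
σ(672)/σ(491) = (491/672)⁴ = (0.7307)⁴ = 0.285.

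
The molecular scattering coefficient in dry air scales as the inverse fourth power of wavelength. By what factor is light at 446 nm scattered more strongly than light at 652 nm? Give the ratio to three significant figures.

Rayleigh scattering ∝ λ⁻⁴, so the ratio of coefficients is the inverse fourth power of the wavelength ratio.
σ(446)/σ(652) = (652/446)⁴ = (1.4619)⁴ = 4.567.

4.57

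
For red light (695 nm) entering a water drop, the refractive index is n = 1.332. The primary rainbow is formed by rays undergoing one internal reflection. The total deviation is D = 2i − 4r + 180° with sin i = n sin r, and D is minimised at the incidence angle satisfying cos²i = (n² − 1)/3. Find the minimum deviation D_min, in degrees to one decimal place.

cos²i = (1.77422 − 1)/3 = 0.25807; i = arccos(0.50801) = 59.469°.
sin r = sin 59.469°/1.332 = 0.64666; r = 40.290°.
D_min = 2·59.469° − 4·40.290° + 180° = 137.776°.

137.8°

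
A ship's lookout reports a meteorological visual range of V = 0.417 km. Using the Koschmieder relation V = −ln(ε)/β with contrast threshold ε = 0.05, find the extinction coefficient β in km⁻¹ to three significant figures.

β = −ln(0.05) / V = 2.996 / 0.417 = 7.1840 km⁻¹.

7.18 km⁻¹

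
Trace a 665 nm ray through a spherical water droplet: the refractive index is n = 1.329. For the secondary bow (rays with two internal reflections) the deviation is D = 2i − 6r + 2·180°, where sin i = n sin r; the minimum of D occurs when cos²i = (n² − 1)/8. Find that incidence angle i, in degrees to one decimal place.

cos²i = (1.329² − 1)/8 = (1.76624 − 1)/8 = 0.09578.
cos i = 0.30948, so i = 71.972°.

72.0°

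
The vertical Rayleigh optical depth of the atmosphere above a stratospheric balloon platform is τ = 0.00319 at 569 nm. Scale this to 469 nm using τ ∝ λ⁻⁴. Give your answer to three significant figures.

0.00691

τ(469 nm) = τ(569 nm) × (569/469)⁴ = 0.00319 × (1.2132)⁴ = 0.00319 × 2.1665 = 0.0069.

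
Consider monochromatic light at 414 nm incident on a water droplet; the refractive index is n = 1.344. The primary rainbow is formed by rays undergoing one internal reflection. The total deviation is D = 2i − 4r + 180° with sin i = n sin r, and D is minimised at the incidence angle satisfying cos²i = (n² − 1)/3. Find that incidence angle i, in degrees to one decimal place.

cos²i = (1.344² − 1)/3 = (1.80634 − 1)/3 = 0.26878.
cos i = 0.51844, so i = 58.772°.

58.8°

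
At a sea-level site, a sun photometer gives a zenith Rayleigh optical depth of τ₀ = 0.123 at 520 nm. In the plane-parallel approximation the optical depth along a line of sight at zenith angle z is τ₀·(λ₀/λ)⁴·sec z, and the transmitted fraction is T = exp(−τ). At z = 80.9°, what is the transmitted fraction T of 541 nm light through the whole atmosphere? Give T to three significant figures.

sec 80.9° = 6.3228.
τ = 0.123 × (520/541)⁴ × 6.3228 = 0.123 × 0.8535 × 6.3228 = 0.6638.
T = exp(−0.6638) = 0.5149.

0.515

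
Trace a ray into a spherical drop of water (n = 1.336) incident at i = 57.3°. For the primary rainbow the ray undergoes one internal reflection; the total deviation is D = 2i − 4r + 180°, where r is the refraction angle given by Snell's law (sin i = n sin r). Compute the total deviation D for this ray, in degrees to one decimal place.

138.4°

sin r = sin 57.3° / 1.336 = 0.8415/1.336 = 0.6299; r = 39.04°.
D = 2·57.3° − 4·39.04° + 180° = 114.60° − 156.16° + 180° = 138.44°.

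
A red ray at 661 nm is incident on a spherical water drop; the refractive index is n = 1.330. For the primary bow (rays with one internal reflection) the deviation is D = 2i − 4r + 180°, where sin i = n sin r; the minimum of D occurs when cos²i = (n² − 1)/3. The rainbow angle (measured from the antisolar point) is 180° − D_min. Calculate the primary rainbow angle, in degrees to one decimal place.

cos²i = (1.76890 − 1)/3 = 0.25630; i = arccos(0.50626) = 59.585°.
sin r = sin 59.585°/1.330 = 0.64841; r = 40.422°.
D_min = 2·59.585° − 4·40.422° + 180° = 137.484°.
Rainbow angle = 180° − D_min = 42.516°.

42.5°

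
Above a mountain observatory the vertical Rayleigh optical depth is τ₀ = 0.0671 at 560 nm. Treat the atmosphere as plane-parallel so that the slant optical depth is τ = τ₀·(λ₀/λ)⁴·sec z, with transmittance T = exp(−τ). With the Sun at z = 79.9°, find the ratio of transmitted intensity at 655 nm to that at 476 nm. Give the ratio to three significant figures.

1.70

Airmass: sec 79.9° = 5.7023.
τ(655 nm) = 0.0671 × (560/655)⁴ × 5.7023 = 0.0671 × 0.5343 × 5.7023 = 0.2044.
τ(476 nm) = 0.0671 × (560/476)⁴ × 5.7023 = 0.0671 × 1.9157 × 5.7023 = 0.7330.
T(655)/T(476) = exp(τ_B − τ_A) = exp(0.5286) = 1.6965.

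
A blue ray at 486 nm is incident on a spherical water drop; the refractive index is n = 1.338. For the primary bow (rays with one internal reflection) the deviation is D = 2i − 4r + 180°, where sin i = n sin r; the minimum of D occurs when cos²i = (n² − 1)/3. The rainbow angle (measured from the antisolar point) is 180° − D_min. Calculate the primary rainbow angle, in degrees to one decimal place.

41.4°

cos²i = (1.79024 − 1)/3 = 0.26341; i = arccos(0.51324) = 59.120°.
sin r = sin 59.120°/1.338 = 0.64144; r = 39.899°.
D_min = 2·59.120° − 4·39.899° + 180° = 138.643°.
Rainbow angle = 180° − D_min = 41.357°.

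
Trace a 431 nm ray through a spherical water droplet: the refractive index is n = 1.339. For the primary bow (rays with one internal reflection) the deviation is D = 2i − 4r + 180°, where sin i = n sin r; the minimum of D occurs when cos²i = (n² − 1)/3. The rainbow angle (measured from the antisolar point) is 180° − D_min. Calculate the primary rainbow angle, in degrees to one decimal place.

41.2°

cos²i = (1.79292 − 1)/3 = 0.26431; i = arccos(0.51411) = 59.062°.
sin r = sin 59.062°/1.339 = 0.64057; r = 39.834°.
D_min = 2·59.062° − 4·39.834° + 180° = 138.786°.
Rainbow angle = 180° − D_min = 41.214°.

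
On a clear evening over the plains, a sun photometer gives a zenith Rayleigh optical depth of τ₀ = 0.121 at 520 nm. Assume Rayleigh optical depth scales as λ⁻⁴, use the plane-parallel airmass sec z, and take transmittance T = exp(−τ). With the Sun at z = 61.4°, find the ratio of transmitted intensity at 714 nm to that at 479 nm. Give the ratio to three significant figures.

1.32

Airmass: sec 61.4° = 2.0890.
τ(714 nm) = 0.121 × (520/714)⁴ × 2.0890 = 0.121 × 0.2813 × 2.0890 = 0.0711.
τ(479 nm) = 0.121 × (520/479)⁴ × 2.0890 = 0.121 × 1.3889 × 2.0890 = 0.3511.
T(714)/T(479) = exp(τ_B − τ_A) = exp(0.2800) = 1.3231.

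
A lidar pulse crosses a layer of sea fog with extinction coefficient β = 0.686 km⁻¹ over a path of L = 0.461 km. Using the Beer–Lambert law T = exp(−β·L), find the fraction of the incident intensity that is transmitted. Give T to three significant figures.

0.729

τ = β·L = 0.686 × 0.461 = 0.3162.
T = exp(−0.3162) = 0.7289.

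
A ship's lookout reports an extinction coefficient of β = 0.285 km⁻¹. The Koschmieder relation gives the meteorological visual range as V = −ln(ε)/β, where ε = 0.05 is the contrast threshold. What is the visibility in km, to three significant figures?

V = −ln(0.05) / 0.285 = 2.996 / 0.285 = 10.5113 km.

10.5 km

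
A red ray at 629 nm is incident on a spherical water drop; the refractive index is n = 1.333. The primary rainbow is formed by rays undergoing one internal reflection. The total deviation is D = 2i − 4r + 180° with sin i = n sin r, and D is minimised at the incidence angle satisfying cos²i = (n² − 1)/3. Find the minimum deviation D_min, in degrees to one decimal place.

cos²i = (1.77689 − 1)/3 = 0.25896; i = arccos(0.50888) = 59.410°.
sin r = sin 59.410°/1.333 = 0.64579; r = 40.225°.
D_min = 2·59.410° − 4·40.225° + 180° = 137.922°.

137.9°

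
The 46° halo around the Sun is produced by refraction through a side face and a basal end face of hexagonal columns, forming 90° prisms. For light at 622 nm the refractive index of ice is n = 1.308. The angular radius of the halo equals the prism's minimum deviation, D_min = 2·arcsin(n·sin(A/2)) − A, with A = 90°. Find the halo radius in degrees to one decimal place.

45.3°

n·sin(A/2) = 1.308 × sin 45° = 1.308 × 0.7071 = 0.9249.
D_min = 2·arcsin(0.9249) − 90° = 2 × 67.653° − 90° = 45.305°.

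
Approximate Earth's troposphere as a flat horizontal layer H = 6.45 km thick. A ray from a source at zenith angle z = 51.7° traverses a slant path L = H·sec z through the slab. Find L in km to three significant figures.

sec z = 1/cos 51.7° = 1.6135.
L = 6.45 × 1.6135 = 10.407 km.

10.4 km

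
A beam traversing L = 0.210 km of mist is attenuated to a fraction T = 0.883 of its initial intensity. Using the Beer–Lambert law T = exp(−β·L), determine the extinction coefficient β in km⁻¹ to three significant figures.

Beer–Lambert: T = exp(−βL) ⇒ β = −ln(T)/L = −ln(0.883)/0.210 = 0.1244/0.210 = 0.5925 km⁻¹.

0.593 km⁻¹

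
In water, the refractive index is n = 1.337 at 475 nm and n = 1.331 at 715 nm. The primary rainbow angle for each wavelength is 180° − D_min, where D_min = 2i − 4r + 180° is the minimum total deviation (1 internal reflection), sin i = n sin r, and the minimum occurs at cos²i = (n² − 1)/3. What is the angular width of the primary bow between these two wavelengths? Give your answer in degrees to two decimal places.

At 475 nm (n = 1.337): cos²i = 0.26252 → i = 59.178°, r = 39.964°, D_min = 138.500°, rainbow angle = 41.500°.
At 715 nm (n = 1.331): cos²i = 0.25719 → i = 59.527°, r = 40.356°, D_min = 137.630°, rainbow angle = 42.370°.
Angular width = |41.500° − 42.370°| = 0.870°.

0.87°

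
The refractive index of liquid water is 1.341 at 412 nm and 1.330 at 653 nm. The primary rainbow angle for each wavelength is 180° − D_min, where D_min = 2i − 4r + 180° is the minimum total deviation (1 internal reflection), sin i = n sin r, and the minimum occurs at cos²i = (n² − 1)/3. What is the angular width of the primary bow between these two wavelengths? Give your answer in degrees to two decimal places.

1.59°

At 412 nm (n = 1.341): cos²i = 0.26609 → i = 58.946°, r = 39.705°, D_min = 139.071°, rainbow angle = 40.929°.
At 653 nm (n = 1.330): cos²i = 0.25630 → i = 59.585°, r = 40.422°, D_min = 137.484°, rainbow angle = 42.516°.
Angular width = |40.929° − 42.516°| = 1.588°.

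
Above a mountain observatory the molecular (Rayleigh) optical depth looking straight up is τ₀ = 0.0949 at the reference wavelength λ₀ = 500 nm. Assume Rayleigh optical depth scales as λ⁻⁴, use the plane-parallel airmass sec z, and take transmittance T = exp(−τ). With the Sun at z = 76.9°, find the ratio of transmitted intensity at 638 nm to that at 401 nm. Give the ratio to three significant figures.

2.35

Airmass: sec 76.9° = 4.4121.
τ(638 nm) = 0.0949 × (500/638)⁴ × 4.4121 = 0.0949 × 0.3772 × 4.4121 = 0.1579.
τ(401 nm) = 0.0949 × (500/401)⁴ × 4.4121 = 0.0949 × 2.4171 × 4.4121 = 1.0121.
T(638)/T(401) = exp(τ_B − τ_A) = exp(0.8541) = 2.3493.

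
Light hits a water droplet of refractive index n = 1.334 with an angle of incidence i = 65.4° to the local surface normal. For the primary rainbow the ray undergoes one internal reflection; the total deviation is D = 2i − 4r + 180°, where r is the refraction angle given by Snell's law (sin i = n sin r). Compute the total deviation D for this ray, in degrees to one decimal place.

138.9°

sin r = sin 65.4° / 1.334 = 0.9092/1.334 = 0.6816; r = 42.97°.
D = 2·65.4° − 4·42.97° + 180° = 130.80° − 171.87° + 180° = 138.93°.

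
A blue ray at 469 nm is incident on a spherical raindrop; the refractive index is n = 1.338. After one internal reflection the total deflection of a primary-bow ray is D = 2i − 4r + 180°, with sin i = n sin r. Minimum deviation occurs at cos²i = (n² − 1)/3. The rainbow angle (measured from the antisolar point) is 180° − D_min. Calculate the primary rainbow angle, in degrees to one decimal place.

41.4°

cos²i = (1.79024 − 1)/3 = 0.26341; i = arccos(0.51324) = 59.120°.
sin r = sin 59.120°/1.338 = 0.64144; r = 39.899°.
D_min = 2·59.120° − 4·39.899° + 180° = 138.643°.
Rainbow angle = 180° − D_min = 41.357°.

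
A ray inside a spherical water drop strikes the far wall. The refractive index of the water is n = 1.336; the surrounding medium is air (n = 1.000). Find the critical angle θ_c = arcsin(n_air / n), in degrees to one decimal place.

sin θ_c = n_air / n = 1.000 / 1.336 = 0.7485.
θ_c = arcsin(0.7485) = 48.46°.

48.5°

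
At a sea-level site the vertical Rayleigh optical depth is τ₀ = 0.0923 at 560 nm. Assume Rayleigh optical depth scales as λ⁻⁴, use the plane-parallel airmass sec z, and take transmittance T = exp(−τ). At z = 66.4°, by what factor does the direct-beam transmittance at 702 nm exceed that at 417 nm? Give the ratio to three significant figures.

1.93

Airmass: sec 66.4° = 2.4978.
τ(702 nm) = 0.0923 × (560/702)⁴ × 2.4978 = 0.0923 × 0.4050 × 2.4978 = 0.0934.
τ(417 nm) = 0.0923 × (560/417)⁴ × 2.4978 = 0.0923 × 3.2524 × 2.4978 = 0.7498.
T(702)/T(417) = exp(τ_B − τ_A) = exp(0.6565) = 1.9280.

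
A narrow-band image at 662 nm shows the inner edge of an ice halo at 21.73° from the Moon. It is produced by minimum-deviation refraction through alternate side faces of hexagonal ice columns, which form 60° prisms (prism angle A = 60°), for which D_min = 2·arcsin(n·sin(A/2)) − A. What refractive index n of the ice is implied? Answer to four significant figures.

1.309

Rearranging: n = sin((D_min + A)/2) / sin(A/2).
(D_min + A)/2 = (21.73° + 60°)/2 = 40.865°.
n = sin 40.865° / sin 30° = 0.6543 / 0.5000 = 1.3086.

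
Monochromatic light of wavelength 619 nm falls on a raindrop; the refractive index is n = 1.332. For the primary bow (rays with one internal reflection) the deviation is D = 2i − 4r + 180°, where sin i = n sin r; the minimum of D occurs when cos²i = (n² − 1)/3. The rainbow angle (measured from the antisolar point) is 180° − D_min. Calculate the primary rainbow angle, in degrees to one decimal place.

cos²i = (1.77422 − 1)/3 = 0.25807; i = arccos(0.50801) = 59.469°.
sin r = sin 59.469°/1.332 = 0.64666; r = 40.290°.
D_min = 2·59.469° − 4·40.290° + 180° = 137.776°.
Rainbow angle = 180° − D_min = 42.224°.

42.2°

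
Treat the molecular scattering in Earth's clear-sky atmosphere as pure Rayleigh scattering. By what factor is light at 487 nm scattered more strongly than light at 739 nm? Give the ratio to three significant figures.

5.30

Rayleigh scattering ∝ λ⁻⁴, so the ratio of coefficients is the inverse fourth power of the wavelength ratio.
σ(487)/σ(739) = (739/487)⁴ = (1.5175)⁴ = 5.302.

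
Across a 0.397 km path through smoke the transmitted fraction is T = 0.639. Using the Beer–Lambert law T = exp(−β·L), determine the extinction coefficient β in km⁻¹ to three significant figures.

Beer–Lambert: T = exp(−βL) ⇒ β = −ln(T)/L = −ln(0.639)/0.397 = 0.4479/0.397 = 1.128 km⁻¹.

1.13 km⁻¹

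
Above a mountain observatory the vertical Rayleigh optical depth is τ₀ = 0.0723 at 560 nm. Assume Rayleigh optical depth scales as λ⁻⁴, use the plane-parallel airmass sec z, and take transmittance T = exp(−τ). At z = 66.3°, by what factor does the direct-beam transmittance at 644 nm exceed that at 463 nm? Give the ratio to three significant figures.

Airmass: sec 66.3° = 2.4879.
τ(644 nm) = 0.0723 × (560/644)⁴ × 2.4879 = 0.0723 × 0.5718 × 2.4879 = 0.1028.
τ(463 nm) = 0.0723 × (560/463)⁴ × 2.4879 = 0.0723 × 2.1401 × 2.4879 = 0.3849.
T(644)/T(463) = exp(τ_B − τ_A) = exp(0.2821) = 1.3259.

1.33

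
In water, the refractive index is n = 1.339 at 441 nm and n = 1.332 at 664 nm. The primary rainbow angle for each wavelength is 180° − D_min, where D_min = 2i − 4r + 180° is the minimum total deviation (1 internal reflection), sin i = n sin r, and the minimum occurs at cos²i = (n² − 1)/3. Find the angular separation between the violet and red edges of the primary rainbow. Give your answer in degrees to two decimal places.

At 441 nm (n = 1.339): cos²i = 0.26431 → i = 59.062°, r = 39.834°, D_min = 138.786°, rainbow angle = 41.214°.
At 664 nm (n = 1.332): cos²i = 0.25807 → i = 59.469°, r = 40.290°, D_min = 137.776°, rainbow angle = 42.224°.
Angular width = |41.214° − 42.224°| = 1.010°.

1.01°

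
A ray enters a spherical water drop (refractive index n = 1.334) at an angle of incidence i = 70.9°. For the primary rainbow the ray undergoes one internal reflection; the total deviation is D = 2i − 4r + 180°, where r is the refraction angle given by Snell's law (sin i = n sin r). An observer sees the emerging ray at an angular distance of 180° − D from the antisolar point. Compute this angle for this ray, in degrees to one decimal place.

sin r = sin 70.9° / 1.334 = 0.9449/1.334 = 0.7084; r = 45.10°.
D = 2·70.9° − 4·45.10° + 180° = 141.80° − 180.41° + 180° = 141.39°.
Angle from antisolar point = 180° − D = 38.61°.

38.6°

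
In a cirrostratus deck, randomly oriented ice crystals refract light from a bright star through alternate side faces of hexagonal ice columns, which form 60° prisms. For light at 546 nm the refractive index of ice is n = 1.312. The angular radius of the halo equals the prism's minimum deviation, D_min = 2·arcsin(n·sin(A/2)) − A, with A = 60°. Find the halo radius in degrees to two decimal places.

21.99°

n·sin(A/2) = 1.312 × sin 30° = 1.312 × 0.5000 = 0.6560.
D_min = 2·arcsin(0.6560) − 60° = 2 × 40.996° − 60° = 21.991°.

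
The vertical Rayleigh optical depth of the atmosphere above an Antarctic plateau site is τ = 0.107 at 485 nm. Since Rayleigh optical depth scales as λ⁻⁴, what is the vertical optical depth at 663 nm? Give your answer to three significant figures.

0.0306

τ(663 nm) = τ(485 nm) × (485/663)⁴ = 0.107 × (0.7315)⁴ = 0.107 × 0.2864 = 0.0306.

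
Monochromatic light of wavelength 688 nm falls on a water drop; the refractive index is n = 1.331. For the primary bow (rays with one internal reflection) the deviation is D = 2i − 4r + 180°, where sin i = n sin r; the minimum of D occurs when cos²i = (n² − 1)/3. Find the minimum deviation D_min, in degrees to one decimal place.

cos²i = (1.77156 − 1)/3 = 0.25719; i = arccos(0.50714) = 59.527°.
sin r = sin 59.527°/1.331 = 0.64753; r = 40.356°.
D_min = 2·59.527° − 4·40.356° + 180° = 137.630°.

137.6°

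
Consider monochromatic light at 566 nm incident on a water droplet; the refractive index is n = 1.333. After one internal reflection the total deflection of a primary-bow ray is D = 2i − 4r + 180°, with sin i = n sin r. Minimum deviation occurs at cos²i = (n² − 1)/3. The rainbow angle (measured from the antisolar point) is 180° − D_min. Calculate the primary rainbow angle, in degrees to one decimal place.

42.1°

cos²i = (1.77689 − 1)/3 = 0.25896; i = arccos(0.50888) = 59.410°.
sin r = sin 59.410°/1.333 = 0.64579; r = 40.225°.
D_min = 2·59.410° − 4·40.225° + 180° = 137.922°.
Rainbow angle = 180° − D_min = 42.078°.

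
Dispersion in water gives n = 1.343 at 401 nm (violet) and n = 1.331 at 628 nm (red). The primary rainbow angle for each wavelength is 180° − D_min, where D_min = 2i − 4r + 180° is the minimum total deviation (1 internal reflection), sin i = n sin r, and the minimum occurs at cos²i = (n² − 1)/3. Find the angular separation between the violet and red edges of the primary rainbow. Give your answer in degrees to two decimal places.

At 401 nm (n = 1.343): cos²i = 0.26788 → i = 58.830°, r = 39.577°, D_min = 139.354°, rainbow angle = 40.646°.
At 628 nm (n = 1.331): cos²i = 0.25719 → i = 59.527°, r = 40.356°, D_min = 137.630°, rainbow angle = 42.370°.
Angular width = |40.646° − 42.370°| = 1.724°.

1.72°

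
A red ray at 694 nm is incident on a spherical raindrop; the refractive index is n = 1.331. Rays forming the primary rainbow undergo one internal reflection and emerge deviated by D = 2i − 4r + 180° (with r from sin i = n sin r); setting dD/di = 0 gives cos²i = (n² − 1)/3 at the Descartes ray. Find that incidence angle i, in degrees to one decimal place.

cos²i = (1.331² − 1)/3 = (1.77156 − 1)/3 = 0.25719.
cos i = 0.50714, so i = 59.527°.

59.5°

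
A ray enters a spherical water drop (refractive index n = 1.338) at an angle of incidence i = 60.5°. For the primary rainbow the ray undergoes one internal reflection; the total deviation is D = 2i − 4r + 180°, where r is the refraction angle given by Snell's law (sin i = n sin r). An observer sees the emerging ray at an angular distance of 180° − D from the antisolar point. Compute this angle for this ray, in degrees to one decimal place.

41.3°

sin r = sin 60.5° / 1.338 = 0.8704/1.338 = 0.6505; r = 40.58°.
D = 2·60.5° − 4·40.58° + 180° = 121.00° − 162.31° + 180° = 138.69°.
Angle from antisolar point = 180° − D = 41.31°.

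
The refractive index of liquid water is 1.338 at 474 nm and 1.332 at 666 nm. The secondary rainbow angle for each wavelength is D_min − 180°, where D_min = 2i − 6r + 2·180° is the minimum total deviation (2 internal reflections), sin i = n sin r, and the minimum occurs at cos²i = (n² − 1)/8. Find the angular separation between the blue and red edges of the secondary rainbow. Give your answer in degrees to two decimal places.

1.56°

At 474 nm (n = 1.338): cos²i = 0.09878 → i = 71.682°, r = 45.195°, D_min = 232.193°, rainbow angle = 52.193°.
At 666 nm (n = 1.332): cos²i = 0.09678 → i = 71.875°, r = 45.520°, D_min = 230.628°, rainbow angle = 50.628°.
Angular width = |52.193° − 50.628°| = 1.564°.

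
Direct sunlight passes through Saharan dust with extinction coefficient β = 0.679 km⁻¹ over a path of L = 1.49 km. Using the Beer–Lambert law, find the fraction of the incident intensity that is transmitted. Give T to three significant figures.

τ = β·L = 0.679 × 1.49 = 1.0117.
T = exp(−1.0117) = 0.3636.

0.364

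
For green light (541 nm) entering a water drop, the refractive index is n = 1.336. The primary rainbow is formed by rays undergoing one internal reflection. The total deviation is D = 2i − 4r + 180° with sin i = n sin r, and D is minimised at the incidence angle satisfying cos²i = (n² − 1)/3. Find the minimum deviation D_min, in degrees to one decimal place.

138.4°

cos²i = (1.78490 − 1)/3 = 0.26163; i = arccos(0.51150) = 59.236°.
sin r = sin 59.236°/1.336 = 0.64318; r = 40.029°.
D_min = 2·59.236° − 4·40.029° + 180° = 138.356°.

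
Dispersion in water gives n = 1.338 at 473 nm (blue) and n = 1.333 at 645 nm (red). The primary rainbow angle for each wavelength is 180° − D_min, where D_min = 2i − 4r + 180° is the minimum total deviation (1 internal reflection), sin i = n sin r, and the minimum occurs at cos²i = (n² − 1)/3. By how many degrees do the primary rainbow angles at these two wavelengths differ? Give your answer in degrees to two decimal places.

At 473 nm (n = 1.338): cos²i = 0.26341 → i = 59.120°, r = 39.899°, D_min = 138.643°, rainbow angle = 41.357°.
At 645 nm (n = 1.333): cos²i = 0.25896 → i = 59.410°, r = 40.225°, D_min = 137.922°, rainbow angle = 42.078°.
Angular width = |41.357° − 42.078°| = 0.722°.

0.72°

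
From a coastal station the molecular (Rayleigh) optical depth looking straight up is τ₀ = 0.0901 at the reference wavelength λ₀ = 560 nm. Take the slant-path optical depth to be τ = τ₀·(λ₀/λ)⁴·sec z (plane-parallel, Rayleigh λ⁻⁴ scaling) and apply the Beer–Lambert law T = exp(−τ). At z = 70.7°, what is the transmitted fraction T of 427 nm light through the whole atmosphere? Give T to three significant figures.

sec 70.7° = 3.0256.
τ = 0.0901 × (560/427)⁴ × 3.0256 = 0.0901 × 2.9583 × 3.0256 = 0.8064.
T = exp(−0.8064) = 0.4464.

0.446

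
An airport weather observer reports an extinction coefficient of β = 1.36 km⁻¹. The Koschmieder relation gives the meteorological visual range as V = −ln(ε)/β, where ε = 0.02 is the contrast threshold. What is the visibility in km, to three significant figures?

2.88 km

V = −ln(0.02) / 1.36 = 3.912 / 1.36 = 2.8765 km.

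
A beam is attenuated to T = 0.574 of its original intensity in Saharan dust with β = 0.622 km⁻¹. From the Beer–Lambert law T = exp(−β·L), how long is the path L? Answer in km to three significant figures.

Beer–Lambert: T = exp(−βL) ⇒ L = −ln(T)/β = −ln(0.574)/0.622 = 0.5551/0.622 = 0.8925 km.

0.892 km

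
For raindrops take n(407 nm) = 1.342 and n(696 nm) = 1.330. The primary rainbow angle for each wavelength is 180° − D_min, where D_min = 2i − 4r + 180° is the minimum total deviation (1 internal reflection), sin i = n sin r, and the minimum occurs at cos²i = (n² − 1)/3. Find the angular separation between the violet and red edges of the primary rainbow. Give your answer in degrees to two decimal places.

1.73°

At 407 nm (n = 1.342): cos²i = 0.26699 → i = 58.888°, r = 39.641°, D_min = 139.213°, rainbow angle = 40.787°.
At 696 nm (n = 1.330): cos²i = 0.25630 → i = 59.585°, r = 40.422°, D_min = 137.484°, rainbow angle = 42.516°.
Angular width = |40.787° − 42.516°| = 1.729°.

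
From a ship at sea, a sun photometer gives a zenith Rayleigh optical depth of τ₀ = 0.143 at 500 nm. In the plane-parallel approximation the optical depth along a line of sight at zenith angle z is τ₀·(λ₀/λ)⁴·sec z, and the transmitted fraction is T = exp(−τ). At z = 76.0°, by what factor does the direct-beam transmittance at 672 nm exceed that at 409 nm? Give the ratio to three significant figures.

3.12

Airmass: sec 76.0° = 4.1336.
τ(672 nm) = 0.143 × (500/672)⁴ × 4.1336 = 0.143 × 0.3065 × 4.1336 = 0.1812.
τ(409 nm) = 0.143 × (500/409)⁴ × 4.1336 = 0.143 × 2.2335 × 4.1336 = 1.3202.
T(672)/T(409) = exp(τ_B − τ_A) = exp(1.1391) = 3.1238.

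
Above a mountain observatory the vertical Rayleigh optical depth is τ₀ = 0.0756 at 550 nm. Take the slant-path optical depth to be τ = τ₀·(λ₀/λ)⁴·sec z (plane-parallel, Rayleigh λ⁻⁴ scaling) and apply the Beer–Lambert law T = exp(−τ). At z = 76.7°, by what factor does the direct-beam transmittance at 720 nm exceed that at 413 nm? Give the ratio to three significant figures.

2.51

Airmass: sec 76.7° = 4.3469.
τ(720 nm) = 0.0756 × (550/720)⁴ × 4.3469 = 0.0756 × 0.3405 × 4.3469 = 0.1119.
τ(413 nm) = 0.0756 × (550/413)⁴ × 4.3469 = 0.0756 × 3.1452 × 4.3469 = 1.0336.
T(720)/T(413) = exp(τ_B − τ_A) = exp(0.9217) = 2.5136.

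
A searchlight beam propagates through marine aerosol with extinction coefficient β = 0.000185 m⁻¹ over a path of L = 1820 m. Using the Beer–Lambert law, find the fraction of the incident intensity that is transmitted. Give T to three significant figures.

0.714

τ = β·L = 0.000185 × 1820 = 0.3367.
T = exp(−0.3367) = 0.7141.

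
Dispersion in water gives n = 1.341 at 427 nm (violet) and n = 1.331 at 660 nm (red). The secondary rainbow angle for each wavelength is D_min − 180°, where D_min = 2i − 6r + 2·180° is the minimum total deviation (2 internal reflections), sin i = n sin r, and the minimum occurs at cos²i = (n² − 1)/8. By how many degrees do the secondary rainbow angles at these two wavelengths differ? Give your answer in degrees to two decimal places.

At 427 nm (n = 1.341): cos²i = 0.09979 → i = 71.586°, r = 45.034°, D_min = 232.966°, rainbow angle = 52.966°.
At 660 nm (n = 1.331): cos²i = 0.09645 → i = 71.907°, r = 45.575°, D_min = 230.365°, rainbow angle = 50.365°.
Angular width = |52.966° − 50.365°| = 2.601°.

2.60°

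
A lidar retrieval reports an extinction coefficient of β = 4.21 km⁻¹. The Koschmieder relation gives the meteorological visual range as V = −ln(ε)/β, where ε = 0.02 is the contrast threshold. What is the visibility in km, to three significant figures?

V = −ln(0.02) / 4.21 = 3.912 / 4.21 = 0.9292 km.

0.929 km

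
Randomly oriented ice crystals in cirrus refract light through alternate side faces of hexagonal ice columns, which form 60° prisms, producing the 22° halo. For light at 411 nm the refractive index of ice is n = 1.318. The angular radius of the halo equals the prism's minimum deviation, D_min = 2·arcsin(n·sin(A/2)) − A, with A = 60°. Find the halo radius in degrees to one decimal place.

n·sin(A/2) = 1.318 × sin 30° = 1.318 × 0.5000 = 0.6590.
D_min = 2·arcsin(0.6590) − 60° = 2 × 41.224° − 60° = 22.447°.

22.4°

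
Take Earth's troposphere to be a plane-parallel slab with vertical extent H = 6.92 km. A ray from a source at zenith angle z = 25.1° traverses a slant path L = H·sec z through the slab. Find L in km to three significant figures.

7.64 km

sec z = 1/cos 25.1° = 1.1043.
L = 6.92 × 1.1043 = 7.642 km.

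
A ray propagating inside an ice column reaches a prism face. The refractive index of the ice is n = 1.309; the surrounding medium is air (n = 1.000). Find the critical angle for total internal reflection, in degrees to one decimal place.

49.8°

sin θ_c = n_air / n = 1.000 / 1.309 = 0.7639.
θ_c = arcsin(0.7639) = 49.81°.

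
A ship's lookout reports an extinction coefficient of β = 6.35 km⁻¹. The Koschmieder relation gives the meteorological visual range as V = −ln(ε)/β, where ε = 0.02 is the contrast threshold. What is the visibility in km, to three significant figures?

0.616 km

V = −ln(0.02) / 6.35 = 3.912 / 6.35 = 0.6161 km.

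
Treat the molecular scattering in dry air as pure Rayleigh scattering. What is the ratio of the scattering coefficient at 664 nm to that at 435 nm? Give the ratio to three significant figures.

0.184

Rayleigh scattering ∝ λ⁻⁴, so the ratio of coefficients is the inverse fourth power of the wavelength ratio.
σ(664)/σ(435) = (435/664)⁴ = (0.6551)⁴ = 0.1842.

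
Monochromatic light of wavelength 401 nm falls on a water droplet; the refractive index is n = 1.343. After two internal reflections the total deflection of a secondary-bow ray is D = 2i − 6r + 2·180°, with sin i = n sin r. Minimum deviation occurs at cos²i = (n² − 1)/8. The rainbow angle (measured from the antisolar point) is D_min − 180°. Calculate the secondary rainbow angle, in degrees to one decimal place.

53.5°

cos²i = (1.80365 − 1)/8 = 0.10046; i = arccos(0.31695) = 71.522°.
sin r = sin 71.522°/1.343 = 0.70621; r = 44.928°.
D_min = 2·71.522° − 6·44.928° + 360° = 233.478°.
Rainbow angle = D_min − 180° = 53.478°.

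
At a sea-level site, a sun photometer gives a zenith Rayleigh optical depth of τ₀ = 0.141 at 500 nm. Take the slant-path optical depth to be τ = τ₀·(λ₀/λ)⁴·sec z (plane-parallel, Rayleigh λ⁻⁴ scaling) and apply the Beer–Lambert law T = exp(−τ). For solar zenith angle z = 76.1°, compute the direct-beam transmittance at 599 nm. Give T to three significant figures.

0.752

sec 76.1° = 4.1627.
τ = 0.141 × (500/599)⁴ × 4.1627 = 0.141 × 0.4855 × 4.1627 = 0.2849.
T = exp(−0.2849) = 0.7521.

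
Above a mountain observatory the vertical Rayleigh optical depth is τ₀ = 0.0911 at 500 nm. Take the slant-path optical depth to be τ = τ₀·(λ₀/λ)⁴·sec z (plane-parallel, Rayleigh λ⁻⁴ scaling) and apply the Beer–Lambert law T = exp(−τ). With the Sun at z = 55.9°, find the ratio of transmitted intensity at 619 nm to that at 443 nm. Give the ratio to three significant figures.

Airmass: sec 55.9° = 1.7837.
τ(619 nm) = 0.0911 × (500/619)⁴ × 1.7837 = 0.0911 × 0.4257 × 1.7837 = 0.0692.
τ(443 nm) = 0.0911 × (500/443)⁴ × 1.7837 = 0.0911 × 1.6228 × 1.7837 = 0.2637.
T(619)/T(443) = exp(τ_B − τ_A) = exp(0.1945) = 1.2147.

1.21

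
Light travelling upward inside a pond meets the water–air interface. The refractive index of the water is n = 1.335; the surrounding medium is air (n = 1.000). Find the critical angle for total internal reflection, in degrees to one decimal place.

sin θ_c = n_air / n = 1.000 / 1.335 = 0.7491.
θ_c = arcsin(0.7491) = 48.51°.

48.5°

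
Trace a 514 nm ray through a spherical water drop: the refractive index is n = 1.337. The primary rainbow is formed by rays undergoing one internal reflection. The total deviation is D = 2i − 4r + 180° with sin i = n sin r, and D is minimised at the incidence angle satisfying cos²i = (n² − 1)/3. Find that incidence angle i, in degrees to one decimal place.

cos²i = (1.337² − 1)/3 = (1.78757 − 1)/3 = 0.26252.
cos i = 0.51237, so i = 59.178°.

59.2°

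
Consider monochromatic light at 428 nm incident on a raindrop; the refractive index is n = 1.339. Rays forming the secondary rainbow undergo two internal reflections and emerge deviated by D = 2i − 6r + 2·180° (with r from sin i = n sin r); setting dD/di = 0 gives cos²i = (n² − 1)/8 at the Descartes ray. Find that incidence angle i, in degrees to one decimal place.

71.6°

cos²i = (1.339² − 1)/8 = (1.79292 − 1)/8 = 0.09912.
cos i = 0.31483, so i = 71.650°.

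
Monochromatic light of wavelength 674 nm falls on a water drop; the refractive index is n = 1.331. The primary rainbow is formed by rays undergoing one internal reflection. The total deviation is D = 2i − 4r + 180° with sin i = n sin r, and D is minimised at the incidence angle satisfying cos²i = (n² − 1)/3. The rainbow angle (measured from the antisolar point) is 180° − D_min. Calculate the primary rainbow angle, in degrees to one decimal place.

42.4°

cos²i = (1.77156 − 1)/3 = 0.25719; i = arccos(0.50714) = 59.527°.
sin r = sin 59.527°/1.331 = 0.64753; r = 40.356°.
D_min = 2·59.527° − 4·40.356° + 180° = 137.630°.
Rainbow angle = 180° − D_min = 42.370°.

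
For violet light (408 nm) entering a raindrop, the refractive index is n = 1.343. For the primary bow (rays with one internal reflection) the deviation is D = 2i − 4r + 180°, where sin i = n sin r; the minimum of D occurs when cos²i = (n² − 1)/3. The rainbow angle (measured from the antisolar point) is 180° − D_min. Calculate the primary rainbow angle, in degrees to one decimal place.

40.6°

cos²i = (1.80365 − 1)/3 = 0.26788; i = arccos(0.51757) = 58.830°.
sin r = sin 58.830°/1.343 = 0.63711; r = 39.577°.
D_min = 2·58.830° − 4·39.577° + 180° = 139.354°.
Rainbow angle = 180° − D_min = 40.646°.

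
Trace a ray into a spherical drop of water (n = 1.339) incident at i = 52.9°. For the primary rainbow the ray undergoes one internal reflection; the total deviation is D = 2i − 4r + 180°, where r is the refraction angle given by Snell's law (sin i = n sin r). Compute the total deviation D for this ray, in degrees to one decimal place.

139.6°

sin r = sin 52.9° / 1.339 = 0.7976/1.339 = 0.5957; r = 36.56°.
D = 2·52.9° − 4·36.56° + 180° = 105.80° − 146.24° + 180° = 139.56°.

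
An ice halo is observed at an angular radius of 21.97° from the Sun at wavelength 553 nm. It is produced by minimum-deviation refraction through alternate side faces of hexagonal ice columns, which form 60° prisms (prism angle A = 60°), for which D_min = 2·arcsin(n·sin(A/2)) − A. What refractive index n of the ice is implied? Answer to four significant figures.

Rearranging: n = sin((D_min + A)/2) / sin(A/2).
(D_min + A)/2 = (21.97° + 60°)/2 = 40.985°.
n = sin 40.985° / sin 30° = 0.6559 / 0.5000 = 1.3117.

1.312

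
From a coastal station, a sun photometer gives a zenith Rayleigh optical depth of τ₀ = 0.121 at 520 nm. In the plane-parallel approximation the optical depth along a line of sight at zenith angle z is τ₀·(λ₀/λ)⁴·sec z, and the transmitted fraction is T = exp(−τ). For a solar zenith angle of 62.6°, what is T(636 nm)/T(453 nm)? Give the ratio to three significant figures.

1.40

Airmass: sec 62.6° = 2.1730.
τ(636 nm) = 0.121 × (520/636)⁴ × 2.1730 = 0.121 × 0.4469 × 2.1730 = 0.1175.
τ(453 nm) = 0.121 × (520/453)⁴ × 2.1730 = 0.121 × 1.7363 × 2.1730 = 0.4565.
T(636)/T(453) = exp(τ_B − τ_A) = exp(0.3390) = 1.4036.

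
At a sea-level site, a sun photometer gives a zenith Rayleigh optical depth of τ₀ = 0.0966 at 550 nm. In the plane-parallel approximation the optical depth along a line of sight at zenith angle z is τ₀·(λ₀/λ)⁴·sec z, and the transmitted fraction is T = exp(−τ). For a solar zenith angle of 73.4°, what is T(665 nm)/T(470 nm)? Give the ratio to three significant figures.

1.61

Airmass: sec 73.4° = 3.5003.
τ(665 nm) = 0.0966 × (550/665)⁴ × 3.5003 = 0.0966 × 0.4679 × 3.5003 = 0.1582.
τ(470 nm) = 0.0966 × (550/470)⁴ × 3.5003 = 0.0966 × 1.8753 × 3.5003 = 0.6341.
T(665)/T(470) = exp(τ_B − τ_A) = exp(0.4759) = 1.6094.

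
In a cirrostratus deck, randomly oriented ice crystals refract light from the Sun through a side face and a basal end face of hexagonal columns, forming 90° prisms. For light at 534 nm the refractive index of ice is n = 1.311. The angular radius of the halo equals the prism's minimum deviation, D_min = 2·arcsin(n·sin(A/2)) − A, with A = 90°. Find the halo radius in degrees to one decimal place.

n·sin(A/2) = 1.311 × sin 45° = 1.311 × 0.7071 = 0.9270.
D_min = 2·arcsin(0.9270) − 90° = 2 × 67.974° − 90° = 45.949°.

45.9°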